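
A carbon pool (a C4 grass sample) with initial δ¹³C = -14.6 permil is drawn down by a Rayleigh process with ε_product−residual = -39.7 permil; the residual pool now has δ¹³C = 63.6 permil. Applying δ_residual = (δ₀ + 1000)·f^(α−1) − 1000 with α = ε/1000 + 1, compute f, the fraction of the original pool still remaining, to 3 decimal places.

0.146

α − 1 = ε/1000 = -0.0397
(δ_res + 1000)/(δ₀ + 1000) = (63.6 + 1000)/(-14.6 + 1000) = 1063.6/985.4 = 1.079359
f = 1.079359^(1/-0.0397) = exp(ln(1.079359)/-0.0397) = exp(0.07637/-0.0397)
f = exp(-1.9236) = 0.1461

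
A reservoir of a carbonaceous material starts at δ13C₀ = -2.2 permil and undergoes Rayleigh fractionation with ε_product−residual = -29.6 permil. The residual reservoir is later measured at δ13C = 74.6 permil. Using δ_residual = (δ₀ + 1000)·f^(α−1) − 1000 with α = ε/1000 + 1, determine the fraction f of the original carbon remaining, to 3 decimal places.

α − 1 = ε/1000 = -0.0296
(δ_res + 1000)/(δ₀ + 1000) = (74.6 + 1000)/(-2.2 + 1000) = 1074.6/997.8 = 1.076969
f = 1.076969^(1/-0.0296) = exp(ln(1.076969)/-0.0296) = exp(0.07415/-0.0296)
f = exp(-2.5051) = 0.0817

0.082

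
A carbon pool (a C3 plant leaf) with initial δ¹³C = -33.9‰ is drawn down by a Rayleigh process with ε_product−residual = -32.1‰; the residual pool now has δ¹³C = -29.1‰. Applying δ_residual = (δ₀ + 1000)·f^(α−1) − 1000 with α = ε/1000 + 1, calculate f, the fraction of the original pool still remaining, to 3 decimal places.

0.857

α − 1 = ε/1000 = -0.0321
(δ_res + 1000)/(δ₀ + 1000) = (-29.1 + 1000)/(-33.9 + 1000) = 970.9/966.1 = 1.004968
f = 1.004968^(1/-0.0321) = exp(ln(1.004968)/-0.0321) = exp(0.00496/-0.0321)
f = exp(-0.1544) = 0.8569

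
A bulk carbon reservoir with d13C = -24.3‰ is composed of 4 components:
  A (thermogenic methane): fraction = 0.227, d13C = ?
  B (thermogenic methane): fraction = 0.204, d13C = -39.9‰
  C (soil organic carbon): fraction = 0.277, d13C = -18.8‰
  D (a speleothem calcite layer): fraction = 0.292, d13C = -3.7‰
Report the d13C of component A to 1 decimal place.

Isotope mass balance: δ_bulk = Σ fᵢ·δᵢ.
-24.3 = 0.227×δ_A + 0.204×(-39.9) + 0.277×(-18.8) + 0.292×(-3.7)
0.227·δ_A = -24.3 − (-14.428) = -9.872
δ_A = -9.872 / 0.227 = -43.49‰

-43.5‰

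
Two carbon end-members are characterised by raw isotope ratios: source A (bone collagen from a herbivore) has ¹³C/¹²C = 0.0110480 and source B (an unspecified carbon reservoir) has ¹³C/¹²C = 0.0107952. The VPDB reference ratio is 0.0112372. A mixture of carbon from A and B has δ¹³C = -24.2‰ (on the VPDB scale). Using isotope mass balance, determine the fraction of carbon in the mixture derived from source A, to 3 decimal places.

0.673

δ_A = (0.0110480/0.0112372 − 1)×1000 = (0.983163 − 1)×1000 = -16.837‰
δ_B = (0.0107952/0.0112372 − 1)×1000 = (0.960666 − 1)×1000 = -39.334‰
f_A = (δ_mix − δ_B)/(δ_A − δ_B) = (-24.2 − (-39.334))/(-16.837 − (-39.334))
f_A = 15.134 / 22.497 = 0.6727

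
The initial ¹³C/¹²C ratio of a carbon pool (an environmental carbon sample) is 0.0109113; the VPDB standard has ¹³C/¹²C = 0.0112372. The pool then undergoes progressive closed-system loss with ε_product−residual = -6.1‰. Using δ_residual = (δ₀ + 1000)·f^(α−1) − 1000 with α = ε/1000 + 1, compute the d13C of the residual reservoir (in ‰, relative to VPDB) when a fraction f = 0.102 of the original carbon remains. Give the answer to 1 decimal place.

δ₀ = (0.0109113/0.0112372 − 1)×1000 = (0.970998 − 1)×1000 = -29.002‰
α − 1 = ε/1000 = -0.0061
f^(α−1) = 0.102^(-0.0061) = 1.014022
δ_res = (-29.002 + 1000) × 1.014022 − 1000 = 984.614 − 1000 = -15.39‰

-15.4‰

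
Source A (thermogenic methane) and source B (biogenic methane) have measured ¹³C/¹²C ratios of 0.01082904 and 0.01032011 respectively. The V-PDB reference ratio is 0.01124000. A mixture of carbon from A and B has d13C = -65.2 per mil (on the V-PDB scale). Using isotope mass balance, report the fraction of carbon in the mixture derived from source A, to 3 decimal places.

0.368

δ_A = (0.01082904/0.01124000 − 1)×1000 = (0.963438 − 1)×1000 = -36.562 per mil
δ_B = (0.01032011/0.01124000 − 1)×1000 = (0.918159 − 1)×1000 = -81.841 per mil
f_A = (δ_mix − δ_B)/(δ_A − δ_B) = (-65.2 − (-81.841))/(-36.562 − (-81.841))
f_A = 16.641 / 45.278 = 0.3675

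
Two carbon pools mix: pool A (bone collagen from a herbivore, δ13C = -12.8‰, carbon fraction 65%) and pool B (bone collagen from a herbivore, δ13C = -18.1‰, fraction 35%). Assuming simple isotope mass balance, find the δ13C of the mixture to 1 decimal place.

δ_mix = f_A·δ_A + f_B·δ_B
δ_mix = 0.65 × (-12.8) + 0.35 × (-18.1)
δ_mix = -8.32 + -6.33 = -14.66‰

-14.7‰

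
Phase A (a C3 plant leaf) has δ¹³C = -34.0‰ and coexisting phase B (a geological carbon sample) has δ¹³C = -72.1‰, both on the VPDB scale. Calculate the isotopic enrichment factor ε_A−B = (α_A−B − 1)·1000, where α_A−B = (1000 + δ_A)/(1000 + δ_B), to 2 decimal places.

α_A−B = (1000 + -34.0) / (1000 + -72.1) = 966.0 / 927.9 = 1.041060
ε_A−B = (1.041060 − 1) × 1000 = 41.060‰
(The approximation ε ≈ δ_A − δ_B would give 38.1‰.)

41.06‰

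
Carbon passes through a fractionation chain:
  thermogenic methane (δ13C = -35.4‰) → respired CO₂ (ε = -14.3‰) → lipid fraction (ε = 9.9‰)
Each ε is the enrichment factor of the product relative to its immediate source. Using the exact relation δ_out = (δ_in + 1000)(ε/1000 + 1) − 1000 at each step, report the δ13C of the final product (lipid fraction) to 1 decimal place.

-39.8‰

step 1: δ = (-35.40 + 1000)·(-14.3/1000 + 1) − 1000 = -49.19‰
step 2: δ = (-49.19 + 1000)·(9.9/1000 + 1) − 1000 = -39.78‰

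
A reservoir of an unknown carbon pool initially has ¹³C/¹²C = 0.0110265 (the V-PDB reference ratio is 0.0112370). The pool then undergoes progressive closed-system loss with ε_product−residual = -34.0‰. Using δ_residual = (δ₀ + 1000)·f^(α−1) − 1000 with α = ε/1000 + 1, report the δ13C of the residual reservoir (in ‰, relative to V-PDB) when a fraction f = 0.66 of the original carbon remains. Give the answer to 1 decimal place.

δ₀ = (0.0110265/0.0112370 − 1)×1000 = (0.981267 − 1)×1000 = -18.733‰
α − 1 = ε/1000 = -0.0340
f^(α−1) = 0.66^(-0.0340) = 1.014228
δ_res = (-18.733 + 1000) × 1.014228 − 1000 = 995.229 − 1000 = -4.77‰

-4.8‰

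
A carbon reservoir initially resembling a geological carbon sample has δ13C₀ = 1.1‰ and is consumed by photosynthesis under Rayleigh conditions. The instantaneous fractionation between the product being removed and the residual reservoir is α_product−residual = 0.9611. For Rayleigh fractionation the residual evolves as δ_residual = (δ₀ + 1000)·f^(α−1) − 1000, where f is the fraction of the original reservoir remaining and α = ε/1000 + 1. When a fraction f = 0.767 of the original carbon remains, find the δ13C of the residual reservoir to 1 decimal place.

Rayleigh residual: δ_res = (δ₀ + 1000)·f^(α−1) − 1000
α − 1 = -0.03890
f^(α−1) = 0.767^(-0.03890) = 1.010372
δ_res = (1.1 + 1000) × 1.010372 − 1000 = 1011.484 − 1000 = 11.48‰

11.5‰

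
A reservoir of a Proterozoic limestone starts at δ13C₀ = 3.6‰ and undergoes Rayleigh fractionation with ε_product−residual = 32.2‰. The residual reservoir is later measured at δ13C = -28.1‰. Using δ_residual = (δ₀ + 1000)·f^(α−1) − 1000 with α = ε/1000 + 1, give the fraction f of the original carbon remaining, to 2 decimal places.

0.37

α − 1 = ε/1000 = 0.0322
(δ_res + 1000)/(δ₀ + 1000) = (-28.1 + 1000)/(3.6 + 1000) = 971.9/1003.6 = 0.968414
f = 0.968414^(1/0.0322) = exp(ln(0.968414)/0.0322) = exp(-0.03210/0.0322)
f = exp(-0.9968) = 0.3691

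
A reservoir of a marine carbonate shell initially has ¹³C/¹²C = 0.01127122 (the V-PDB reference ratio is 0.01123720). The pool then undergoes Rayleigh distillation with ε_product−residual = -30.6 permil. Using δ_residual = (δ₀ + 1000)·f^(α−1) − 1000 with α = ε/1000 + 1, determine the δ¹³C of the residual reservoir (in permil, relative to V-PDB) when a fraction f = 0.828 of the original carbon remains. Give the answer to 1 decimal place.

8.8 permil

δ₀ = (0.01127122/0.01123720 − 1)×1000 = (1.003027 − 1)×1000 = 3.027 permil
α − 1 = ε/1000 = -0.0306
f^(α−1) = 0.828^(-0.0306) = 1.005792
δ_res = (3.027 + 1000) × 1.005792 − 1000 = 1008.837 − 1000 = 8.84 permil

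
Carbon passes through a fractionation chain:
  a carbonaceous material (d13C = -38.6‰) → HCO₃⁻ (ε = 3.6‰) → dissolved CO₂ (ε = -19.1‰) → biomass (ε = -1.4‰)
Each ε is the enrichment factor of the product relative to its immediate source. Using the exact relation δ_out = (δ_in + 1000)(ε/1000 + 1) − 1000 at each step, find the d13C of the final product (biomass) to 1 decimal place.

-54.9‰

step 1: δ = (-38.60 + 1000)·(3.6/1000 + 1) − 1000 = -35.14‰
step 2: δ = (-35.14 + 1000)·(-19.1/1000 + 1) − 1000 = -53.57‰
step 3: δ = (-53.57 + 1000)·(-1.4/1000 + 1) − 1000 = -54.89‰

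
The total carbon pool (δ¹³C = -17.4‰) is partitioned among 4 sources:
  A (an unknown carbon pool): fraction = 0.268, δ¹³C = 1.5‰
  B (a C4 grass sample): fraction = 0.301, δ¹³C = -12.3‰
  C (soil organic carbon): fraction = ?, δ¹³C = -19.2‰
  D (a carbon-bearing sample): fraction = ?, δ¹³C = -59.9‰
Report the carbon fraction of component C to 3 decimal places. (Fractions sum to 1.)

Let f_C and f_D be the unknown fractions; fractions sum to 1 so f_C + f_D = 0.431.
Mass balance: Σ fᵢ·δᵢ = δ_bulk ⇒ f_C·(-19.2) + f_D·(-59.9) = -17.4 − (-3.300) = -14.100
Substitute f_D = 0.431 − f_C:
f_C·(-19.2 − -59.9) = -14.100 − 0.431×(-59.9) = 11.717
f_C = 11.717 / 40.7 = 0.2879

0.288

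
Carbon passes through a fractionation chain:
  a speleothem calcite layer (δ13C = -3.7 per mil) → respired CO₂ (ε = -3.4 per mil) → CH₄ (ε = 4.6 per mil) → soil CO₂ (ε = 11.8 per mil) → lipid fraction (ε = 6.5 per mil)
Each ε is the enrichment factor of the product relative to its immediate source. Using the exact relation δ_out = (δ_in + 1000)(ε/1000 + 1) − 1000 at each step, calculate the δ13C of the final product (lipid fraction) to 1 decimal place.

15.8 per mil

step 1: δ = (-3.70 + 1000)·(-3.4/1000 + 1) − 1000 = -7.09 per mil
step 2: δ = (-7.09 + 1000)·(4.6/1000 + 1) − 1000 = -2.52 per mil
step 3: δ = (-2.52 + 1000)·(11.8/1000 + 1) − 1000 = 9.25 per mil
step 4: δ = (9.25 + 1000)·(6.5/1000 + 1) − 1000 = 15.81 per mil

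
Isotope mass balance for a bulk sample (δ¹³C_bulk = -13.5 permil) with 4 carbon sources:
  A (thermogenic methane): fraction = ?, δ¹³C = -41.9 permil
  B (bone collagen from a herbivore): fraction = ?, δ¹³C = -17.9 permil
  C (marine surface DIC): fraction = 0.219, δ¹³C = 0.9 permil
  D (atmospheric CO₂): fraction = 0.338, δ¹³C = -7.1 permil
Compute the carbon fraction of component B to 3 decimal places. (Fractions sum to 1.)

Let f_B and f_A be the unknown fractions; fractions sum to 1 so f_B + f_A = 0.443.
Mass balance: Σ fᵢ·δᵢ = δ_bulk ⇒ f_B·(-17.9) + f_A·(-41.9) = -13.5 − (-2.203) = -11.297
Substitute f_A = 0.443 − f_B:
f_B·(-17.9 − -41.9) = -11.297 − 0.443×(-41.9) = 7.264
f_B = 7.264 / 24.0 = 0.3027

0.303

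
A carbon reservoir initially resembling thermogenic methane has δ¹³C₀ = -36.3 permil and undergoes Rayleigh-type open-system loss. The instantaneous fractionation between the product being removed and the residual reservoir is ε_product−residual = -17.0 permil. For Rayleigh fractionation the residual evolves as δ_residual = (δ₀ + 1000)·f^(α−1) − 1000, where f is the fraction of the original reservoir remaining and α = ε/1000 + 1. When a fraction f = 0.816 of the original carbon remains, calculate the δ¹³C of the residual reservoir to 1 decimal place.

Rayleigh residual: δ_res = (δ₀ + 1000)·f^(α−1) − 1000
α = ε/1000 + 1 = 0.98300, so α − 1 = -0.01700
f^(α−1) = 0.816^(-0.01700) = 1.003463
δ_res = (-36.3 + 1000) × 1.003463 − 1000 = 967.037 − 1000 = -32.96 permil

-33.0 permil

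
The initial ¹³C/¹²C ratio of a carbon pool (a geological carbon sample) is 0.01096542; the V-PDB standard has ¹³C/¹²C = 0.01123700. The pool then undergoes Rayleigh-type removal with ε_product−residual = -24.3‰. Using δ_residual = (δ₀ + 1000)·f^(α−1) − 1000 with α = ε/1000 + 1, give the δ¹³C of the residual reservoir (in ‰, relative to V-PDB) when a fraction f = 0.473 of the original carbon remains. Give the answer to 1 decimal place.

δ₀ = (0.01096542/0.01123700 − 1)×1000 = (0.975832 − 1)×1000 = -24.168‰
α − 1 = ε/1000 = -0.0243
f^(α−1) = 0.473^(-0.0243) = 1.018359
δ_res = (-24.168 + 1000) × 1.018359 − 1000 = 993.747 − 1000 = -6.25‰

-6.3‰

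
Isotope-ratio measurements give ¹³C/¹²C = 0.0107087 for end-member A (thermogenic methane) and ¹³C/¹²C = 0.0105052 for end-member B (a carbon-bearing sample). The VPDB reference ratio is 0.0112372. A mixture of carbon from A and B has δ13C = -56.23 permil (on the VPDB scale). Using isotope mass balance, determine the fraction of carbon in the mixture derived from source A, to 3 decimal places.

δ_A = (0.0107087/0.0112372 − 1)×1000 = (0.952969 − 1)×1000 = -47.031 permil
δ_B = (0.0105052/0.0112372 − 1)×1000 = (0.934859 − 1)×1000 = -65.141 permil
f_A = (δ_mix − δ_B)/(δ_A − δ_B) = (-56.23 − (-65.141))/(-47.031 − (-65.141))
f_A = 8.911 / 18.109 = 0.4921

0.492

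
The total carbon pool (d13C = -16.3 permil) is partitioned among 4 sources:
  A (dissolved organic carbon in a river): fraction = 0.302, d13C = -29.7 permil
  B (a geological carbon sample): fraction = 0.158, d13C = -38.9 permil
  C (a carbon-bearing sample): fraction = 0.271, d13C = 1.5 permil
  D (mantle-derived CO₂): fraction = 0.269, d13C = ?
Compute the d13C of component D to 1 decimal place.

-5.9 permil

Isotope mass balance: δ_bulk = Σ fᵢ·δᵢ.
-16.3 = 0.302×(-29.7) + 0.158×(-38.9) + 0.271×(1.5) + 0.269×δ_D
0.269·δ_D = -16.3 − (-14.709) = -1.591
δ_D = -1.591 / 0.269 = -5.91 permil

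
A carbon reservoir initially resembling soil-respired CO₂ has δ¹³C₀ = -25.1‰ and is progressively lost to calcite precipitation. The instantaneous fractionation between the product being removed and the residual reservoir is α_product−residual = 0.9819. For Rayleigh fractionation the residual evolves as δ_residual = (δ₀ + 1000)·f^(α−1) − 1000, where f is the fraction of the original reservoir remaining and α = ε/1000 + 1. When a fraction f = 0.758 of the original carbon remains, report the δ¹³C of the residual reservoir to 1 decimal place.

-20.2‰

Rayleigh residual: δ_res = (δ₀ + 1000)·f^(α−1) − 1000
α − 1 = -0.01810
f^(α−1) = 0.758^(-0.01810) = 1.005028
δ_res = (-25.1 + 1000) × 1.005028 − 1000 = 979.801 − 1000 = -20.20‰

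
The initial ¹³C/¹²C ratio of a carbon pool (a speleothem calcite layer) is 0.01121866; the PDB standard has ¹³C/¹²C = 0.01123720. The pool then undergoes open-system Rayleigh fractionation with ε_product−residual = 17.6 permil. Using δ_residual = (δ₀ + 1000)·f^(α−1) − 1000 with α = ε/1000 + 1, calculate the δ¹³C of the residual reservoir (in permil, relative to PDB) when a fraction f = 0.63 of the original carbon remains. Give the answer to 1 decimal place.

δ₀ = (0.01121866/0.01123720 − 1)×1000 = (0.998350 − 1)×1000 = -1.650 permil
α − 1 = ε/1000 = 0.0176
f^(α−1) = 0.63^(0.0176) = 0.991901
δ_res = (-1.650 + 1000) × 0.991901 − 1000 = 990.265 − 1000 = -9.74 permil

-9.7 permil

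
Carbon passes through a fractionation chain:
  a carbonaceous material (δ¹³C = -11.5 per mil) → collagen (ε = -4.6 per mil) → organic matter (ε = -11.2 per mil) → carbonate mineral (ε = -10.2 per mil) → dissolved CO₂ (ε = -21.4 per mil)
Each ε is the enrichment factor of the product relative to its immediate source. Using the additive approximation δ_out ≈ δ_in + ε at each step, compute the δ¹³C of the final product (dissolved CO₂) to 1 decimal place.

step 1: δ ≈ -11.5 + (-4.6) = -16.1 per mil
step 2: δ ≈ -16.1 + (-11.2) = -27.3 per mil
step 3: δ ≈ -27.3 + (-10.2) = -37.5 per mil
step 4: δ ≈ -37.5 + (-21.4) = -58.9 per mil

-58.9 per mil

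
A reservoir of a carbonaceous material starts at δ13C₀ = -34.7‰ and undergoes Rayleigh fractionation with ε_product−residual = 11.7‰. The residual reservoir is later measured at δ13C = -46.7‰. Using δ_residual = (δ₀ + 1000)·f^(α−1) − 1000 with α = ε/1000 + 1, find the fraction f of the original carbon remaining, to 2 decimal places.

0.34

α − 1 = ε/1000 = 0.0117
(δ_res + 1000)/(δ₀ + 1000) = (-46.7 + 1000)/(-34.7 + 1000) = 953.3/965.3 = 0.987569
f = 0.987569^(1/0.0117) = exp(ln(0.987569)/0.0117) = exp(-0.01251/0.0117)
f = exp(-1.0692) = 0.3433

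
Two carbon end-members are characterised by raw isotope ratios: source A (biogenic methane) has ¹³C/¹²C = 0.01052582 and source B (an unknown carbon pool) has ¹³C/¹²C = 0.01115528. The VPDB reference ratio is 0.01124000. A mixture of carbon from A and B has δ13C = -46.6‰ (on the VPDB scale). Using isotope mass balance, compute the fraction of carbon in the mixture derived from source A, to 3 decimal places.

δ_A = (0.01052582/0.01124000 − 1)×1000 = (0.936461 − 1)×1000 = -63.539‰
δ_B = (0.01115528/0.01124000 − 1)×1000 = (0.992463 − 1)×1000 = -7.537‰
f_A = (δ_mix − δ_B)/(δ_A − δ_B) = (-46.6 − (-7.537))/(-63.539 − (-7.537))
f_A = -39.063 / -56.002 = 0.6975

0.698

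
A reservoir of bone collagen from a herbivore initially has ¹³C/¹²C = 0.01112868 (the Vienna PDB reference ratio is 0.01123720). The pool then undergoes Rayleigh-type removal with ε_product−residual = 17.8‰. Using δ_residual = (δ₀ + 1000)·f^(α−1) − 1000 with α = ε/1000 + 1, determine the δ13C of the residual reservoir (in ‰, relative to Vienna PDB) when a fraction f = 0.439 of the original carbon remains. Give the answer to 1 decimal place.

δ₀ = (0.01112868/0.01123720 − 1)×1000 = (0.990343 − 1)×1000 = -9.657‰
α − 1 = ε/1000 = 0.0178
f^(α−1) = 0.439^(0.0178) = 0.985453
δ_res = (-9.657 + 1000) × 0.985453 − 1000 = 975.936 − 1000 = -24.06‰

-24.1‰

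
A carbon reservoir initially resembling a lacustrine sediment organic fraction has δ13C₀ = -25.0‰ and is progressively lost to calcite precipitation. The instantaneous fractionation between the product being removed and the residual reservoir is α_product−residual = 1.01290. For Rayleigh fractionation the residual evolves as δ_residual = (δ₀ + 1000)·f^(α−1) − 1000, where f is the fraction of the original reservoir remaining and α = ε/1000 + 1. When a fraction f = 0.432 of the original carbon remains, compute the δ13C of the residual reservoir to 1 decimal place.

Rayleigh residual: δ_res = (δ₀ + 1000)·f^(α−1) − 1000
α − 1 = 0.01290
f^(α−1) = 0.432^(0.01290) = 0.989231
δ_res = (-25.0 + 1000) × 0.989231 − 1000 = 964.500 − 1000 = -35.50‰

-35.5‰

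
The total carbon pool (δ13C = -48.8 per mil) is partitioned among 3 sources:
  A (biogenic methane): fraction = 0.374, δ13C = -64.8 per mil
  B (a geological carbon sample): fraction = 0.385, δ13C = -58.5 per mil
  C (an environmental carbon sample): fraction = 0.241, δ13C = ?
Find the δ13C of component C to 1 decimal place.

-8.5 per mil

Isotope mass balance: δ_bulk = Σ fᵢ·δᵢ.
-48.8 = 0.374×(-64.8) + 0.385×(-58.5) + 0.241×δ_C
0.241·δ_C = -48.8 − (-46.758) = -2.042
δ_C = -2.042 / 0.241 = -8.47 per mil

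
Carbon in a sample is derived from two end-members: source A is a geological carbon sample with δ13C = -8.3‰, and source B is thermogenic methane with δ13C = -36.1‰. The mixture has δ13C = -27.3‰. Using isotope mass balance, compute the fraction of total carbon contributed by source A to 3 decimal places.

0.317

δ_mix = f_A·δ_A + (1 − f_A)·δ_B  ⇒  f_A = (δ_mix − δ_B)/(δ_A − δ_B)
f_A = (-27.3 − (-36.1)) / (-8.3 − (-36.1))
f_A = 8.8 / 27.8 = 0.3165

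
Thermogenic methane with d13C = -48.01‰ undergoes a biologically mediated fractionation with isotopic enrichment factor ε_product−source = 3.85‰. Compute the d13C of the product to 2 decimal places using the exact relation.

To first order, δ_product ≈ δ_source + ε = -44.16‰.
Exactly, δ_product = (δ_source + 1000)·(ε/1000 + 1) − 1000.
δ_product = (-48.01 + 1000) × (3.85/1000 + 1) − 1000
δ_product = -44.345‰

-44.34‰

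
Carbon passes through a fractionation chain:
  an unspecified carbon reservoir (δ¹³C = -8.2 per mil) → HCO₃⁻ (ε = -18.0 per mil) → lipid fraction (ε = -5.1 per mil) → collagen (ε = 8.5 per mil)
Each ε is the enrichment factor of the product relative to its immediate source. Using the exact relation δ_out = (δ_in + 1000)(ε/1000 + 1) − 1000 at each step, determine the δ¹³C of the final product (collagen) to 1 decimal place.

step 1: δ = (-8.20 + 1000)·(-18.0/1000 + 1) − 1000 = -26.05 per mil
step 2: δ = (-26.05 + 1000)·(-5.1/1000 + 1) − 1000 = -31.02 per mil
step 3: δ = (-31.02 + 1000)·(8.5/1000 + 1) − 1000 = -22.78 per mil

-22.8 per mil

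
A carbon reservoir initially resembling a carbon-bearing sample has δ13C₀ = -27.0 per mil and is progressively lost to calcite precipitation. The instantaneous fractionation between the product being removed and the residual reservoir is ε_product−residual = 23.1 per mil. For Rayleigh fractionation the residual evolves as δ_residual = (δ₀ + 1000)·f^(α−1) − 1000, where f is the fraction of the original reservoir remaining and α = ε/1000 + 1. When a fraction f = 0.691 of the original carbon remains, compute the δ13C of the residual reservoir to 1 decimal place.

Rayleigh residual: δ_res = (δ₀ + 1000)·f^(α−1) − 1000
α = ε/1000 + 1 = 1.02310, so α − 1 = 0.02310
f^(α−1) = 0.691^(0.02310) = 0.991498
δ_res = (-27.0 + 1000) × 0.991498 − 1000 = 964.728 − 1000 = -35.27 per mil

-35.3 per mil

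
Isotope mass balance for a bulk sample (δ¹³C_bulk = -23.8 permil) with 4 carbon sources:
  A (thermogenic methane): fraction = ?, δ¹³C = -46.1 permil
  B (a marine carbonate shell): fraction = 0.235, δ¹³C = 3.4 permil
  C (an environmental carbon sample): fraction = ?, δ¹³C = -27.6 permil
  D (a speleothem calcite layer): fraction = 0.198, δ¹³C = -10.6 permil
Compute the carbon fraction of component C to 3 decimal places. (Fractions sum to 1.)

0.197

Let f_C and f_A be the unknown fractions; fractions sum to 1 so f_C + f_A = 0.567.
Mass balance: Σ fᵢ·δᵢ = δ_bulk ⇒ f_C·(-27.6) + f_A·(-46.1) = -23.8 − (-1.300) = -22.500
Substitute f_A = 0.567 − f_C:
f_C·(-27.6 − -46.1) = -22.500 − 0.567×(-46.1) = 3.639
f_C = 3.639 / 18.5 = 0.1967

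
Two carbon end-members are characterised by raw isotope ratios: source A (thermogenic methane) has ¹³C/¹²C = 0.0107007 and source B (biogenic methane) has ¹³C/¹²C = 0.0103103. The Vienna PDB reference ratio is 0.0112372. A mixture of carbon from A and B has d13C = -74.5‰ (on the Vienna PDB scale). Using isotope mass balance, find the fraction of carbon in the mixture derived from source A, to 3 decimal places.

δ_A = (0.0107007/0.0112372 − 1)×1000 = (0.952257 − 1)×1000 = -47.743‰
δ_B = (0.0103103/0.0112372 − 1)×1000 = (0.917515 − 1)×1000 = -82.485‰
f_A = (δ_mix − δ_B)/(δ_A − δ_B) = (-74.5 − (-82.485))/(-47.743 − (-82.485))
f_A = 7.985 / 34.742 = 0.2298

0.230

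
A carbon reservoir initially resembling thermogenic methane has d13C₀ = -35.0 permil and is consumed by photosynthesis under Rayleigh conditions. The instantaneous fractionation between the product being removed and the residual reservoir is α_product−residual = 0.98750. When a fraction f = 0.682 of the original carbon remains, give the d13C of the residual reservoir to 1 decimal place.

Rayleigh residual: δ_res = (δ₀ + 1000)·f^(α−1) − 1000
α − 1 = -0.01250
f^(α−1) = 0.682^(-0.01250) = 1.004796
δ_res = (-35.0 + 1000) × 1.004796 − 1000 = 969.628 − 1000 = -30.37 permil

-30.4 permil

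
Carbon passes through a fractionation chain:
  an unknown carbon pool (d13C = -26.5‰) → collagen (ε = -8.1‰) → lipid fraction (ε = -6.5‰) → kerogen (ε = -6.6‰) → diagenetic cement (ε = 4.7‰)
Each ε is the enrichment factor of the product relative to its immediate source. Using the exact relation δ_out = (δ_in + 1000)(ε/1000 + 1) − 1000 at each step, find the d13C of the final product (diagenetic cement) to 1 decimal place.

step 1: δ = (-26.50 + 1000)·(-8.1/1000 + 1) − 1000 = -34.39‰
step 2: δ = (-34.39 + 1000)·(-6.5/1000 + 1) − 1000 = -40.66‰
step 3: δ = (-40.66 + 1000)·(-6.6/1000 + 1) − 1000 = -46.99‰
step 4: δ = (-46.99 + 1000)·(4.7/1000 + 1) − 1000 = -42.51‰

-42.5‰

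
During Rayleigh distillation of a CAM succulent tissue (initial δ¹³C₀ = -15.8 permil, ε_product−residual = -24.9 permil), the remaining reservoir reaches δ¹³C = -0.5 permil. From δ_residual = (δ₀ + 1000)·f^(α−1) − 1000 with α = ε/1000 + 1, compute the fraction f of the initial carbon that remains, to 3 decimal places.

α − 1 = ε/1000 = -0.0249
(δ_res + 1000)/(δ₀ + 1000) = (-0.5 + 1000)/(-15.8 + 1000) = 999.5/984.2 = 1.015546
f = 1.015546^(1/-0.0249) = exp(ln(1.015546)/-0.0249) = exp(0.01543/-0.0249)
f = exp(-0.6195) = 0.5382

0.538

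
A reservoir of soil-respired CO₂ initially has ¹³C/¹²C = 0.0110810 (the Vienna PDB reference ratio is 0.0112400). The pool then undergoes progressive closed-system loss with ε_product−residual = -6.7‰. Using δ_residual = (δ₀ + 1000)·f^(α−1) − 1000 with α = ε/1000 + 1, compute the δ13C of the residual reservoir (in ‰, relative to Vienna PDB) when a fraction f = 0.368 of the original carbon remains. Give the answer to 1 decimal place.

-7.5‰

δ₀ = (0.0110810/0.0112400 − 1)×1000 = (0.985854 − 1)×1000 = -14.146‰
α − 1 = ε/1000 = -0.0067
f^(α−1) = 0.368^(-0.0067) = 1.006720
δ_res = (-14.146 + 1000) × 1.006720 − 1000 = 992.479 − 1000 = -7.52‰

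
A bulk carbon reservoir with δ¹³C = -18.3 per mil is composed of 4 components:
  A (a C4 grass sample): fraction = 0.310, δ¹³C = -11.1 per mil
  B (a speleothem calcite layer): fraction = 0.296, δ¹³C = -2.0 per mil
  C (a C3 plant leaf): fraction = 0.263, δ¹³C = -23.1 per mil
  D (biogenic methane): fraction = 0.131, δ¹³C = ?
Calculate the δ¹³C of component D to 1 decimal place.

Isotope mass balance: δ_bulk = Σ fᵢ·δᵢ.
-18.3 = 0.310×(-11.1) + 0.296×(-2.0) + 0.263×(-23.1) + 0.131×δ_D
0.131·δ_D = -18.3 − (-10.108) = -8.192
δ_D = -8.192 / 0.131 = -62.53 per mil

-62.5 per mil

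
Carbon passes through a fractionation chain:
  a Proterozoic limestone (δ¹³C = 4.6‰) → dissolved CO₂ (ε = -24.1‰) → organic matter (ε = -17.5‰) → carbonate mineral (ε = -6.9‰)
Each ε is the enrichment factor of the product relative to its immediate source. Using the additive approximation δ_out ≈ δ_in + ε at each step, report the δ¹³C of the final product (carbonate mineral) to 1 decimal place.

step 1: δ ≈ 4.6 + (-24.1) = -19.5‰
step 2: δ ≈ -19.5 + (-17.5) = -37.0‰
step 3: δ ≈ -37.0 + (-6.9) = -43.9‰

-43.9‰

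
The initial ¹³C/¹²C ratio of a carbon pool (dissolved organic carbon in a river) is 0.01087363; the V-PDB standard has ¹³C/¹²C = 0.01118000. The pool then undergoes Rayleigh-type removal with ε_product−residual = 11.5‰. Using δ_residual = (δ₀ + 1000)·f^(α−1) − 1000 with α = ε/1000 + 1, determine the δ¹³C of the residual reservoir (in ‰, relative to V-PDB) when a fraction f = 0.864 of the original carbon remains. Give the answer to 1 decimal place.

δ₀ = (0.01087363/0.01118000 − 1)×1000 = (0.972597 − 1)×1000 = -27.403‰
α − 1 = ε/1000 = 0.0115
f^(α−1) = 0.864^(0.0115) = 0.998320
δ_res = (-27.403 + 1000) × 0.998320 − 1000 = 970.963 − 1000 = -29.04‰

-29.0‰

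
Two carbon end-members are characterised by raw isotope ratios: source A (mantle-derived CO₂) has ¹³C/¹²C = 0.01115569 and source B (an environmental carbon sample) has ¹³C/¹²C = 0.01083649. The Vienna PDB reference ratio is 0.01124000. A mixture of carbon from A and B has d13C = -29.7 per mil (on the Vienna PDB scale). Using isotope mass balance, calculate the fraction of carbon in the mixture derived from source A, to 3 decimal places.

δ_A = (0.01115569/0.01124000 − 1)×1000 = (0.992499 − 1)×1000 = -7.501 per mil
δ_B = (0.01083649/0.01124000 − 1)×1000 = (0.964101 − 1)×1000 = -35.899 per mil
f_A = (δ_mix − δ_B)/(δ_A − δ_B) = (-29.7 − (-35.899))/(-7.501 − (-35.899))
f_A = 6.199 / 28.399 = 0.2183

0.218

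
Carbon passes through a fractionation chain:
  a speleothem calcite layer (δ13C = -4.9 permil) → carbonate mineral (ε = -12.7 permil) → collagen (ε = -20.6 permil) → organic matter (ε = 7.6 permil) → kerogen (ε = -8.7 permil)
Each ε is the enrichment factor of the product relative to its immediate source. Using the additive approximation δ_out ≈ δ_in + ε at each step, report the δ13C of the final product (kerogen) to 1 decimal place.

step 1: δ ≈ -4.9 + (-12.7) = -17.6 permil
step 2: δ ≈ -17.6 + (-20.6) = -38.2 permil
step 3: δ ≈ -38.2 + (7.6) = -30.6 permil
step 4: δ ≈ -30.6 + (-8.7) = -39.3 permil

-39.3 permil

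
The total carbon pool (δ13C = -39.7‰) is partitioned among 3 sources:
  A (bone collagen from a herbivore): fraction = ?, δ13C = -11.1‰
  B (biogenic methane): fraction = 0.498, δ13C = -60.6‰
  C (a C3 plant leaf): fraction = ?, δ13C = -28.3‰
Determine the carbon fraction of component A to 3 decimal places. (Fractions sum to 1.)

0.272

Let f_A and f_C be the unknown fractions; fractions sum to 1 so f_A + f_C = 0.502.
Mass balance: Σ fᵢ·δᵢ = δ_bulk ⇒ f_A·(-11.1) + f_C·(-28.3) = -39.7 − (-30.179) = -9.521
Substitute f_C = 0.502 − f_A:
f_A·(-11.1 − -28.3) = -9.521 − 0.502×(-28.3) = 4.685
f_A = 4.685 / 17.2 = 0.2724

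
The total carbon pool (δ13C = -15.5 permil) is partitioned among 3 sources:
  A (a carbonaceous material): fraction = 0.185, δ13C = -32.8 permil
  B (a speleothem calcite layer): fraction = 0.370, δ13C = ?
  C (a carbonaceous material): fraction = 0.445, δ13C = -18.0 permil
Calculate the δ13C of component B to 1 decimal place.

Isotope mass balance: δ_bulk = Σ fᵢ·δᵢ.
-15.5 = 0.185×(-32.8) + 0.370×δ_B + 0.445×(-18.0)
0.370·δ_B = -15.5 − (-14.078) = -1.422
δ_B = -1.422 / 0.370 = -3.84 permil

-3.8 permil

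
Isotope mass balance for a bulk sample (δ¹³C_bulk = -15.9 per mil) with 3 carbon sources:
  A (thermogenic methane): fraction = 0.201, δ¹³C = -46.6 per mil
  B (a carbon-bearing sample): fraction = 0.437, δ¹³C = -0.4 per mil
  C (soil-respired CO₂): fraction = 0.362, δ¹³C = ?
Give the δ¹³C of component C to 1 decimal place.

-17.6 per mil

Isotope mass balance: δ_bulk = Σ fᵢ·δᵢ.
-15.9 = 0.201×(-46.6) + 0.437×(-0.4) + 0.362×δ_C
0.362·δ_C = -15.9 − (-9.541) = -6.359
δ_C = -6.359 / 0.362 = -17.57 per mil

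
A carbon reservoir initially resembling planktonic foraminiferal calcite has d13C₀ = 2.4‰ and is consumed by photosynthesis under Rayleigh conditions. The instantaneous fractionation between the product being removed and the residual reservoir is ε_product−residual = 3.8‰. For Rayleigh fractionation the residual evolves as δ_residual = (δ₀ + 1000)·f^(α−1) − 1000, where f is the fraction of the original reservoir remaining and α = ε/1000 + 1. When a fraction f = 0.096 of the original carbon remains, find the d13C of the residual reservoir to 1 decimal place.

-6.5‰

Rayleigh residual: δ_res = (δ₀ + 1000)·f^(α−1) − 1000
α = ε/1000 + 1 = 1.00380, so α − 1 = 0.00380
f^(α−1) = 0.096^(0.00380) = 0.991135
δ_res = (2.4 + 1000) × 0.991135 − 1000 = 993.513 − 1000 = -6.49‰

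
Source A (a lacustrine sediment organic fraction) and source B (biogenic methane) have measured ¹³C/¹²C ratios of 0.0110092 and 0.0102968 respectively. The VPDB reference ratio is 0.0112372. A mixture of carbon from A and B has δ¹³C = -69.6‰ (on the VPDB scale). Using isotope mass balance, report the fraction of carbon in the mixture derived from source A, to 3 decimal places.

δ_A = (0.0110092/0.0112372 − 1)×1000 = (0.979710 − 1)×1000 = -20.290‰
δ_B = (0.0102968/0.0112372 − 1)×1000 = (0.916314 − 1)×1000 = -83.686‰
f_A = (δ_mix − δ_B)/(δ_A − δ_B) = (-69.6 − (-83.686))/(-20.290 − (-83.686))
f_A = 14.086 / 63.397 = 0.2222

0.222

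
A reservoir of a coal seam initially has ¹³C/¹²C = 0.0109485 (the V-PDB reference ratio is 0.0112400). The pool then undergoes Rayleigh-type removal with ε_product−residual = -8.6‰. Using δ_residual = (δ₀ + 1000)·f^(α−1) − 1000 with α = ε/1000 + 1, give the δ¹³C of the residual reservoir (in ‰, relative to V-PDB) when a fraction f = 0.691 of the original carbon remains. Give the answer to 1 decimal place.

-22.8‰

δ₀ = (0.0109485/0.0112400 − 1)×1000 = (0.974066 − 1)×1000 = -25.934‰
α − 1 = ε/1000 = -0.0086
f^(α−1) = 0.691^(-0.0086) = 1.003184
δ_res = (-25.934 + 1000) × 1.003184 − 1000 = 977.167 − 1000 = -22.83‰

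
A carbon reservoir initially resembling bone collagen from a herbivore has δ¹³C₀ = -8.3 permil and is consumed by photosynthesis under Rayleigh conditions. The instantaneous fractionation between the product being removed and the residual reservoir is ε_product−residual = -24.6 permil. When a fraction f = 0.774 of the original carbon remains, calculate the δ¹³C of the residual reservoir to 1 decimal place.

-2.0 permil

Rayleigh residual: δ_res = (δ₀ + 1000)·f^(α−1) − 1000
α = ε/1000 + 1 = 0.97540, so α − 1 = -0.02460
f^(α−1) = 0.774^(-0.02460) = 1.006322
δ_res = (-8.3 + 1000) × 1.006322 − 1000 = 997.970 − 1000 = -2.03 permil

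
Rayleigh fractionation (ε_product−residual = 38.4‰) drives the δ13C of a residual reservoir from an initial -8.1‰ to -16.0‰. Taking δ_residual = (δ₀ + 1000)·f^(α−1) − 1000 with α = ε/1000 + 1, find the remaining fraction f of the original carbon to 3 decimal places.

0.812

α − 1 = ε/1000 = 0.0384
(δ_res + 1000)/(δ₀ + 1000) = (-16.0 + 1000)/(-8.1 + 1000) = 984.0/991.9 = 0.992035
f = 0.992035^(1/0.0384) = exp(ln(0.992035)/0.0384) = exp(-0.00800/0.0384)
f = exp(-0.2082) = 0.8120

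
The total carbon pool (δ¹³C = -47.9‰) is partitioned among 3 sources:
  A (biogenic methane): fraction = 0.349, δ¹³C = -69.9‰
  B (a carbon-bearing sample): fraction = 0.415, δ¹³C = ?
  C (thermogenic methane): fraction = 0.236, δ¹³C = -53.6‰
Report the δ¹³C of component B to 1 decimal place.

-26.2‰

Isotope mass balance: δ_bulk = Σ fᵢ·δᵢ.
-47.9 = 0.349×(-69.9) + 0.415×δ_B + 0.236×(-53.6)
0.415·δ_B = -47.9 − (-37.045) = -10.855
δ_B = -10.855 / 0.415 = -26.16‰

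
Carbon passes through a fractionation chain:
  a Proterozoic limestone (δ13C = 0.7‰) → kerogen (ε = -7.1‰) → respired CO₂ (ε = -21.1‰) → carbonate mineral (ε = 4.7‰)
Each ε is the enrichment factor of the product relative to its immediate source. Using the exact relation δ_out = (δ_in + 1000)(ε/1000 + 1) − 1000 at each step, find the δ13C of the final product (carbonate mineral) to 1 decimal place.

-22.8‰

step 1: δ = (0.70 + 1000)·(-7.1/1000 + 1) − 1000 = -6.40‰
step 2: δ = (-6.40 + 1000)·(-21.1/1000 + 1) − 1000 = -27.37‰
step 3: δ = (-27.37 + 1000)·(4.7/1000 + 1) − 1000 = -22.80‰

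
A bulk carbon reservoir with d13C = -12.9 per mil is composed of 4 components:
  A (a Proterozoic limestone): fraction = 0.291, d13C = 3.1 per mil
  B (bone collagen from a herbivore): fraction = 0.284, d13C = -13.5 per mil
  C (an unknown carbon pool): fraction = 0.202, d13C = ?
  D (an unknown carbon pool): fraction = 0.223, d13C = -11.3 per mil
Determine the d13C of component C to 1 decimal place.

Isotope mass balance: δ_bulk = Σ fᵢ·δᵢ.
-12.9 = 0.291×(3.1) + 0.284×(-13.5) + 0.202×δ_C + 0.223×(-11.3)
0.202·δ_C = -12.9 − (-5.452) = -7.448
δ_C = -7.448 / 0.202 = -36.87 per mil

-36.9 per mil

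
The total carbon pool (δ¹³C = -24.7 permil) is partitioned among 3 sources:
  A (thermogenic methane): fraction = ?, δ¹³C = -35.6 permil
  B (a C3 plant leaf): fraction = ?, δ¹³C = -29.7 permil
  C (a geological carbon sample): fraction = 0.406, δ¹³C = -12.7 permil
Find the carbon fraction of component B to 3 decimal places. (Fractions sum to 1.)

Let f_B and f_A be the unknown fractions; fractions sum to 1 so f_B + f_A = 0.594.
Mass balance: Σ fᵢ·δᵢ = δ_bulk ⇒ f_B·(-29.7) + f_A·(-35.6) = -24.7 − (-5.156) = -19.544
Substitute f_A = 0.594 − f_B:
f_B·(-29.7 − -35.6) = -19.544 − 0.594×(-35.6) = 1.603
f_B = 1.603 / 5.9 = 0.2716

0.272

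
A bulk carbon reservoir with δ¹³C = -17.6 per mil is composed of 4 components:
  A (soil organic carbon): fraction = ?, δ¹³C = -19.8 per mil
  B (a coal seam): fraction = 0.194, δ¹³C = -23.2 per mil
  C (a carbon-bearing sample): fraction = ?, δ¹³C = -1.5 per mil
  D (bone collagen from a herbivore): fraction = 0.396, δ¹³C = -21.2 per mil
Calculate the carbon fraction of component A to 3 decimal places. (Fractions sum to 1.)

0.223

Let f_A and f_C be the unknown fractions; fractions sum to 1 so f_A + f_C = 0.410.
Mass balance: Σ fᵢ·δᵢ = δ_bulk ⇒ f_A·(-19.8) + f_C·(-1.5) = -17.6 − (-12.896) = -4.704
Substitute f_C = 0.410 − f_A:
f_A·(-19.8 − -1.5) = -4.704 − 0.410×(-1.5) = -4.089
f_A = -4.089 / -18.3 = 0.2234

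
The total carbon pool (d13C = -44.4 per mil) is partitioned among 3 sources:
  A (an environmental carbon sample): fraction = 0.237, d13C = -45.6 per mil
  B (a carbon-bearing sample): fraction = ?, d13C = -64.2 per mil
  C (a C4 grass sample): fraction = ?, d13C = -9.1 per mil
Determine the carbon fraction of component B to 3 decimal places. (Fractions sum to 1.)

0.484

Let f_B and f_C be the unknown fractions; fractions sum to 1 so f_B + f_C = 0.763.
Mass balance: Σ fᵢ·δᵢ = δ_bulk ⇒ f_B·(-64.2) + f_C·(-9.1) = -44.4 − (-10.807) = -33.593
Substitute f_C = 0.763 − f_B:
f_B·(-64.2 − -9.1) = -33.593 − 0.763×(-9.1) = -26.649
f_B = -26.649 / -55.1 = 0.4837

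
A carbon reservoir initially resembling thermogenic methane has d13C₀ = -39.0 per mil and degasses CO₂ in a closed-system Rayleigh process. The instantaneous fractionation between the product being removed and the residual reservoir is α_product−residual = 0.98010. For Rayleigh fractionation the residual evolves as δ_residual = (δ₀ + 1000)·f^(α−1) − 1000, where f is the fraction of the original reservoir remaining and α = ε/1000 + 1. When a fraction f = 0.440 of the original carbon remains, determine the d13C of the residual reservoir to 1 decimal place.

-23.2 per mil

Rayleigh residual: δ_res = (δ₀ + 1000)·f^(α−1) − 1000
α − 1 = -0.01990
f^(α−1) = 0.440^(-0.01990) = 1.016472
δ_res = (-39.0 + 1000) × 1.016472 − 1000 = 976.829 − 1000 = -23.17 per mil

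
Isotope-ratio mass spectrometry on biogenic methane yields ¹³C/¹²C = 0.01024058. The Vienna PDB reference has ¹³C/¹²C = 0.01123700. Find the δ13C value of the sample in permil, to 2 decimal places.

-88.67 permil

δ13C = (R_sample / R_standard − 1) × 1000
R_sample / R_standard = 0.01024058 / 0.01123700 = 0.911327
δ13C = (0.911327 − 1) × 1000 = -88.673 permil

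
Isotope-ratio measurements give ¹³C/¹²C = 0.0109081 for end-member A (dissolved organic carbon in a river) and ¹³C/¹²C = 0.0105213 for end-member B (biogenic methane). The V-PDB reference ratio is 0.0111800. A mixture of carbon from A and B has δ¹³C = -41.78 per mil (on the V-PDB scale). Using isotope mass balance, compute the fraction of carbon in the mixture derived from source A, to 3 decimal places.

δ_A = (0.0109081/0.0111800 − 1)×1000 = (0.975680 − 1)×1000 = -24.320 per mil
δ_B = (0.0105213/0.0111800 − 1)×1000 = (0.941082 − 1)×1000 = -58.918 per mil
f_A = (δ_mix − δ_B)/(δ_A − δ_B) = (-41.78 − (-58.918))/(-24.320 − (-58.918))
f_A = 17.138 / 34.597 = 0.4953

0.495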